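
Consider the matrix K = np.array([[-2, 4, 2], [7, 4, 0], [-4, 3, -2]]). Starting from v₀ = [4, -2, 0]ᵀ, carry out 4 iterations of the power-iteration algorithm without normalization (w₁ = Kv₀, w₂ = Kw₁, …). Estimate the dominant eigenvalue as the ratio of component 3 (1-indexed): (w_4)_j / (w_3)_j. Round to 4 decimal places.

λ ≈ -3.0739

w1 = Kv₀ = ((-2)·4 + 4·(-2) + 2·0; 7·4 + 4·(-2) + 0·0; (-4)·4 + 3·(-2) + (-2)·0) = (-16, 20, -22)
w2 = Kw1 = ((-2)·(-16) + 4·20 + 2·(-22); 7·(-16) + 4·20 + 0·(-22); (-4)·(-16) + 3·20 + (-2)·(-22)) = (68, -32, 168)
w3 = Kw2 = (72, 348, -704)
w4 = Kw3 = (-160, 1896, 2164)
Ratio at component: 2164 / -704 = -3.0739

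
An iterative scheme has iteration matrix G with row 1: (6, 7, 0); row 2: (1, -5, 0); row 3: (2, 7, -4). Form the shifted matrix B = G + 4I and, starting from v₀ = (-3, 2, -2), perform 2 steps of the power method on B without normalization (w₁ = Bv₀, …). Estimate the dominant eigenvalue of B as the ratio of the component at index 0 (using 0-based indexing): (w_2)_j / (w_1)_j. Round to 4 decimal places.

B = G + 4I has rows (10, 7, 0); (1, -1, 0); (2, 7, 0)
w1 = Bv₀ = (10·(-3) + 7·2 + 0·(-2); 1·(-3) + (-1)·2 + 0·(-2); 2·(-3) + 7·2 + 0·(-2)) = (-16, -5, 8)
w2 = Bw1 = (10·(-16) + 7·(-5) + 0·8; 1·(-16) + (-1)·(-5) + 0·8; 2·(-16) + 7·(-5) + 0·8) = (-195, -11, -67)
Ratio: -195/-16 = 12.1875

12.1875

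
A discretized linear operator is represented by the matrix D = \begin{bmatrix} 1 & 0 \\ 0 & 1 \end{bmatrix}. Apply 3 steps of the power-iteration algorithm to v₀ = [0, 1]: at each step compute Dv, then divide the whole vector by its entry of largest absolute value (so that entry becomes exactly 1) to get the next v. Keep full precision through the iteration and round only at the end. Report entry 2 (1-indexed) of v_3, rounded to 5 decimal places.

1.00000

Dv0 = (0.000000, 1.000000); divide by 1.000000 → v1 = (0.000000, 1.000000)
Dv1 = (0.000000, 1.000000); divide by 1.000000 → v2 = (0.000000, 1.000000)
Dv2 = (0.000000, 1.000000); divide by 1.000000 → v3 = (0.000000, 1.000000)
Requested entry of v3: 1/1 = 1.00000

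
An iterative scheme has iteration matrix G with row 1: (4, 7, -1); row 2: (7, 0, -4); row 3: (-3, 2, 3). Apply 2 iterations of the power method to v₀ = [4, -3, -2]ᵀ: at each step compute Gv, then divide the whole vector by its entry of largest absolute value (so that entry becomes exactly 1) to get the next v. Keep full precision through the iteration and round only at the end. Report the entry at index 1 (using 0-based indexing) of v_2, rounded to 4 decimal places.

Gv0 = (-3.00000, 36.00000, -24.00000); divide by 36.00000 → v1 = (-0.08333, 1.00000, -0.66667)
Gv1 = (7.33333, 2.08333, 0.25000); divide by 7.33333 → v2 = (1.00000, 0.28409, 0.03409)
Requested entry of v2: 75/264 = 0.2841

0.2841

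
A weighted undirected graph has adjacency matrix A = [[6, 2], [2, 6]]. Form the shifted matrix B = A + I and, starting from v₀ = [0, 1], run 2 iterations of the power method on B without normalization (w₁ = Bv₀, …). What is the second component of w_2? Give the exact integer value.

53

B = A + I has rows (7, 2); (2, 7)
w1 = Bv₀ = (7·0 + 2·1; 2·0 + 7·1) = (2, 7)
w2 = Bw1 = (7·2 + 2·7; 2·2 + 7·7) = (28, 53)
Requested component of w2: 53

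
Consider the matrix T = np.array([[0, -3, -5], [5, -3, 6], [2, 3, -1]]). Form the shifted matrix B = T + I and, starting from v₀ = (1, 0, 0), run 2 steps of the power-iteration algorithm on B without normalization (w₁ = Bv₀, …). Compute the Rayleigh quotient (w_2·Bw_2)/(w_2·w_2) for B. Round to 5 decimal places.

μ ≈ 2.66630

B = T + I has rows (1, -3, -5); (5, -2, 6); (2, 3, 0)
w1 = Bv₀ = (1, 5, 2)
w2 = Bw1 = (-24, 7, 17)
Bw2 = (-130, -32, -27)
w2·Bw2 = 2437; w2·w2 = 914; μ ≈ 2437/914 = 2.66630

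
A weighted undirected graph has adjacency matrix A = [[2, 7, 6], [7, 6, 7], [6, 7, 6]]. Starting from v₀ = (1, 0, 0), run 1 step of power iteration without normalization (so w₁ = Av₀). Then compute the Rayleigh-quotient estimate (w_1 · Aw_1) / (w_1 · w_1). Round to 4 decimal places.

w1 = Av₀ = (2, 7, 6)
Aw1 = (89, 98, 97)
w1·Aw1 = 2·89 + 7·98 + 6·97 = 1446; w1·w1 = 2·2 + 7·7 + 6·6 = 89
λ ≈ 1446/89 = 16.2472

16.2472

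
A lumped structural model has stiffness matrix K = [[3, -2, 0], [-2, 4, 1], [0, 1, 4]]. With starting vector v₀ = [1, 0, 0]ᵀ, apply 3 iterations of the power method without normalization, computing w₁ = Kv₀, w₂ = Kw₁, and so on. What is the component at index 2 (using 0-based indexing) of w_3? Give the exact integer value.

-22

w1 = Kv₀ = (3, -2, 0)
w2 = Kw1 = (13, -14, -2)
w3 = Kw2 = (67, -84, -22)
The requested component of w3 is -22.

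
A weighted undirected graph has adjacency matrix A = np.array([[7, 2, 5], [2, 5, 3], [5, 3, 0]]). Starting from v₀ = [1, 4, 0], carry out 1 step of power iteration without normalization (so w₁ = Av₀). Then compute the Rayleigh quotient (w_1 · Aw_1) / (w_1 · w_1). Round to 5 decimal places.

10.12926

w1 = Av₀ = (7·1 + 2·4 + 5·0; 2·1 + 5·4 + 3·0; 5·1 + 3·4 + 0·0) = (15, 22, 17)
Aw1 = (234, 191, 141)
w1·Aw1 = 15·234 + 22·191 + 17·141 = 10109; w1·w1 = 15·15 + 22·22 + 17·17 = 998
λ ≈ 10109/998 = 10.12926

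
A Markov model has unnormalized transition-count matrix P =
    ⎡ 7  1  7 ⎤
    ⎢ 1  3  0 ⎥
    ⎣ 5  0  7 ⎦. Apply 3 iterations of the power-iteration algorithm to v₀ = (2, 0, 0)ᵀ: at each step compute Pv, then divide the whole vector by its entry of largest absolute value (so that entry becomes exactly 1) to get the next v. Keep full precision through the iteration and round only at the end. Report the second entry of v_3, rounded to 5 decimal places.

0.10502

Pv0 = (14.000000, 2.000000, 10.000000); divide by 14.000000 → v1 = (1.000000, 0.142857, 0.714286)
Pv1 = (12.142857, 1.428571, 10.000000); divide by 12.142857 → v2 = (1.000000, 0.117647, 0.823529)
Pv2 = (12.882353, 1.352941, 10.764706); divide by 12.882353 → v3 = (1.000000, 0.105023, 0.835616)
Requested entry of v3: 230/2190 = 0.10502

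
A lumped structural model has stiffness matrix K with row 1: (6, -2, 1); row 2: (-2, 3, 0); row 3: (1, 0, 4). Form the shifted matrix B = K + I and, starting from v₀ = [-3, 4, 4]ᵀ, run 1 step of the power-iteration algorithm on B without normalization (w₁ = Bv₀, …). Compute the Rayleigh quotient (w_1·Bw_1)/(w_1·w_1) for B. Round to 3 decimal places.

μ ≈ 6.514

B = K + I has rows (7, -2, 1); (-2, 4, 0); (1, 0, 5)
w1 = Bv₀ = (-25, 22, 17)
Bw1 = (-202, 138, 60)
w1·Bw1 = 9106; w1·w1 = 1398; μ ≈ 9106/1398 = 6.514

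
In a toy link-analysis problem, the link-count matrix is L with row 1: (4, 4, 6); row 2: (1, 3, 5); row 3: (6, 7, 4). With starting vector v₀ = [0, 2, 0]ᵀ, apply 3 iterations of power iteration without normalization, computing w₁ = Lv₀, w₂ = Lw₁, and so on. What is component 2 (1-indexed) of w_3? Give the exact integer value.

w1 = Lv₀ = (4·0 + 4·2 + 6·0; 1·0 + 3·2 + 5·0; 6·0 + 7·2 + 4·0) = (8, 6, 14)
w2 = Lw1 = (4·8 + 4·6 + 6·14; 1·8 + 3·6 + 5·14; 6·8 + 7·6 + 4·14) = (140, 96, 146)
w3 = Lw2 = (1820, 1158, 2096)
The requested component of w3 is 1158.

1158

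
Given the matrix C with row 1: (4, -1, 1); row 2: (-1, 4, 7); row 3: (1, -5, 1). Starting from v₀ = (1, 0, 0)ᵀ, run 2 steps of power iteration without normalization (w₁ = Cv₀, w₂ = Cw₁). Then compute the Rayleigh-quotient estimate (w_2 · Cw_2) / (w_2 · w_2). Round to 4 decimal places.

λ ≈ 4.1788

w1 = Cv₀ = (4, -1, 1)
w2 = Cw1 = (18, -1, 10)
Cw2 = (83, 48, 33)
w2·Cw2 = 18·83 + (-1)·48 + 10·33 = 1776; w2·w2 = 18·18 + (-1)·(-1) + 10·10 = 425
λ ≈ 1776/425 = 4.1788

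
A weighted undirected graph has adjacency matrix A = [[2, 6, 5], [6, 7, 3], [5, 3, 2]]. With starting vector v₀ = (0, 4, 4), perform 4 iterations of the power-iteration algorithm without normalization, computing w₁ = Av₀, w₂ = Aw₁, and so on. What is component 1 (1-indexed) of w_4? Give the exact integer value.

83936

w1 = Av₀ = (2·0 + 6·4 + 5·4; 6·0 + 7·4 + 3·4; 5·0 + 3·4 + 2·4) = (44, 40, 20)
w2 = Aw1 = (2·44 + 6·40 + 5·20; 6·44 + 7·40 + 3·20; 5·44 + 3·40 + 2·20) = (428, 604, 380)
w3 = Aw2 = (6380, 7936, 4712)
w4 = Aw3 = (83936, 107968, 65132)
The requested component of w4 is 83936.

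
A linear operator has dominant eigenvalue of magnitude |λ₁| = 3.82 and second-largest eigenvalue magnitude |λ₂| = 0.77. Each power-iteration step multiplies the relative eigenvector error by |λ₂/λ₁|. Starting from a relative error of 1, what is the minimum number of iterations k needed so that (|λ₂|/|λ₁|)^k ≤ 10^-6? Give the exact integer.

9

|λ₂/λ₁| = 0.77/3.82 = 0.20157
Need k ≥ ln(10^-6) / ln(0.20157) = -13.8155 / -1.6016 ≈ 8.626
Smallest integer k satisfying the bound: 9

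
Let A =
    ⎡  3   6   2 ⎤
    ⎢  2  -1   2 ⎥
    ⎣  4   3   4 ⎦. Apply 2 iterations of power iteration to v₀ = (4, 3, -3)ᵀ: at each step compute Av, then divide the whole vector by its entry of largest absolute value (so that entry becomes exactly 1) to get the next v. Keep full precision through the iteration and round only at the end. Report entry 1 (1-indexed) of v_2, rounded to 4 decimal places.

Av0 = (24.00000, -1.00000, 13.00000); divide by 24.00000 → v1 = (1.00000, -0.04167, 0.54167)
Av1 = (3.83333, 3.12500, 6.04167); divide by 6.04167 → v2 = (0.63448, 0.51724, 1.00000)
Requested entry of v2: 92/145 = 0.6345

0.6345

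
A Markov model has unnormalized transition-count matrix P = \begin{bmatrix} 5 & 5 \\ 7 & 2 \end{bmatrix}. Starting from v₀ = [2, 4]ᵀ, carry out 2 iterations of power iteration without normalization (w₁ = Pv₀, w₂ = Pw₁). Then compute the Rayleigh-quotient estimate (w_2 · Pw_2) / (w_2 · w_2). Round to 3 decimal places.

w1 = Pv₀ = (30, 22)
w2 = Pw1 = (260, 254)
Pw2 = (2570, 2328)
w2·Pw2 = 260·2570 + 254·2328 = 1259512; w2·w2 = 260·260 + 254·254 = 132116
λ ≈ 1259512/132116 = 9.533

9.533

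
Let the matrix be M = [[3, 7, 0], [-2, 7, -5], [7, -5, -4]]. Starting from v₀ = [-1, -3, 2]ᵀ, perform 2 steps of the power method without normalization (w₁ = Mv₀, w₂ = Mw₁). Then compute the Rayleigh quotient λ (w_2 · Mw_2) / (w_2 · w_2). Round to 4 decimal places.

6.1359

w1 = Mv₀ = (-24, -29, 0)
w2 = Mw1 = (-275, -155, -23)
Mw2 = (-1910, -420, -1058)
w2·Mw2 = (-275)·(-1910) + (-155)·(-420) + (-23)·(-1058) = 614684; w2·w2 = (-275)·(-275) + (-155)·(-155) + (-23)·(-23) = 100179
λ ≈ 614684/100179 = 6.1359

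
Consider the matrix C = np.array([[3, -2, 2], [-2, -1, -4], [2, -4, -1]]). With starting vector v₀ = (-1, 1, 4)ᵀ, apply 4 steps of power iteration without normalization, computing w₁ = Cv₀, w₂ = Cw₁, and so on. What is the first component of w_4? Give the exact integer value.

647

w1 = Cv₀ = (3·(-1) + (-2)·1 + 2·4; (-2)·(-1) + (-1)·1 + (-4)·4; 2·(-1) + (-4)·1 + (-1)·4) = (3, -15, -10)
w2 = Cw1 = (3·3 + (-2)·(-15) + 2·(-10); (-2)·3 + (-1)·(-15) + (-4)·(-10); 2·3 + (-4)·(-15) + (-1)·(-10)) = (19, 49, 76)
w3 = Cw2 = (111, -391, -234)
w4 = Cw3 = (647, 1105, 2020)
The requested component of w4 is 647.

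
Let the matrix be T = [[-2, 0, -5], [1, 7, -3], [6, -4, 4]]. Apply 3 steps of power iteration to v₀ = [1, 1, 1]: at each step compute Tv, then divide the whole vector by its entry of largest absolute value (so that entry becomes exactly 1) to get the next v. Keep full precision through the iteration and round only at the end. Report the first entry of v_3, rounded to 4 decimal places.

Tv0 = (-7.00000, 5.00000, 6.00000); divide by -7.00000 → v1 = (1.00000, -0.71429, -0.85714)
Tv1 = (2.28571, -1.42857, 5.42857); divide by 5.42857 → v2 = (0.42105, -0.26316, 1.00000)
Tv2 = (-5.84211, -4.42105, 7.57895); divide by 7.57895 → v3 = (-0.77083, -0.58333, 1.00000)
Requested entry of v3: 222/-288 = -0.7708

-0.7708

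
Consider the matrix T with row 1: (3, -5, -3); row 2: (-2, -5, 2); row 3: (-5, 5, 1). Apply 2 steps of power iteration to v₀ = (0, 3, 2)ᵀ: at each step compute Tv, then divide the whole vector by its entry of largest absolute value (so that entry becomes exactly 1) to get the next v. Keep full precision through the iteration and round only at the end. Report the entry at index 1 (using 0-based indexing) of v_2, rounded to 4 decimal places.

Tv0 = (-21.00000, -11.00000, 17.00000); divide by -21.00000 → v1 = (1.00000, 0.52381, -0.80952)
Tv1 = (2.80952, -6.23810, -3.19048); divide by -6.23810 → v2 = (-0.45038, 1.00000, 0.51145)
Requested entry of v2: 131/131 = 1.0000

1.0000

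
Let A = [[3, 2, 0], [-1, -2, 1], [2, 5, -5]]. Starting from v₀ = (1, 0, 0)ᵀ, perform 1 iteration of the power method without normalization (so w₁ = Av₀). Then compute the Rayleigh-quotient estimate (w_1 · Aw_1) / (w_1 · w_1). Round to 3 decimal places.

0.143

w1 = Av₀ = (3·1 + 2·0 + 0·0; (-1)·1 + (-2)·0 + 1·0; 2·1 + 5·0 + (-5)·0) = (3, -1, 2)
Aw1 = (7, 1, -9)
w1·Aw1 = 3·7 + (-1)·1 + 2·(-9) = 2; w1·w1 = 3·3 + (-1)·(-1) + 2·2 = 14
λ ≈ 2/14 = 0.143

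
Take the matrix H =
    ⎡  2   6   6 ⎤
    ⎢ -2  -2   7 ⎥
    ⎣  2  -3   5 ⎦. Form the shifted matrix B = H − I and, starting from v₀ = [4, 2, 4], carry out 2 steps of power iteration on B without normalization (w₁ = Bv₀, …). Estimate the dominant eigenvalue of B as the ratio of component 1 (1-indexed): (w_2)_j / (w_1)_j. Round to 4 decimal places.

B = H − I has rows (1, 6, 6); (-2, -3, 7); (2, -3, 4)
w1 = Bv₀ = (40, 14, 18)
w2 = Bw1 = (232, 4, 110)
Ratio: 232/40 = 5.8000

5.8000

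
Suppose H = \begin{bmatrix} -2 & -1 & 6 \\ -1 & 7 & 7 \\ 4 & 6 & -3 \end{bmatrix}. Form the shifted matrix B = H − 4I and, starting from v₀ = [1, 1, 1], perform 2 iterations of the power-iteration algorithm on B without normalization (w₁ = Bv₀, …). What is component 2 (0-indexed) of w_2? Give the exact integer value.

29

B = H − 4I has rows (-6, -1, 6); (-1, 3, 7); (4, 6, -7)
w1 = Bv₀ = (-1, 9, 3)
w2 = Bw1 = (15, 49, 29)
Requested component of w2: 29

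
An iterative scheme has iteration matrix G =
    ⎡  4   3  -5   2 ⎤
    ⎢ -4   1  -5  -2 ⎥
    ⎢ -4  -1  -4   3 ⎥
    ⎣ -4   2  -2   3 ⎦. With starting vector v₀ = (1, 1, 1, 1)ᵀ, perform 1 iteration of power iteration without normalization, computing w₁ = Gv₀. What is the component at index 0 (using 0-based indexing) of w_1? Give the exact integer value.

4

w1 = Gv₀ = (4, -10, -6, -1)
The requested component of w1 is 4.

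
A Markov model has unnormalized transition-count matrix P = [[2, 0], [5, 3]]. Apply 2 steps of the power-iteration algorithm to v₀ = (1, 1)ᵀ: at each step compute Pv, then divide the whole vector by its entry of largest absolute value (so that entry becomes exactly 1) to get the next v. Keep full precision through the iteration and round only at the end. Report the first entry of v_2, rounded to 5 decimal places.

0.11765

Pv0 = (2.000000, 8.000000); divide by 8.000000 → v1 = (0.250000, 1.000000)
Pv1 = (0.500000, 4.250000); divide by 4.250000 → v2 = (0.117647, 1.000000)
Requested entry of v2: 4/34 = 0.11765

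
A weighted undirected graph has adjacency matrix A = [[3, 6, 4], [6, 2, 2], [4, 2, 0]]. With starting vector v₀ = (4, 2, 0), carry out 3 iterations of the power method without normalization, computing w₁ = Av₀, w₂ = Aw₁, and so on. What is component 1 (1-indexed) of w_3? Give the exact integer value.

w1 = Av₀ = (3·4 + 6·2 + 4·0; 6·4 + 2·2 + 2·0; 4·4 + 2·2 + 0·0) = (24, 28, 20)
w2 = Aw1 = (3·24 + 6·28 + 4·20; 6·24 + 2·28 + 2·20; 4·24 + 2·28 + 0·20) = (320, 240, 152)
w3 = Aw2 = (3008, 2704, 1760)
The requested component of w3 is 3008.

3008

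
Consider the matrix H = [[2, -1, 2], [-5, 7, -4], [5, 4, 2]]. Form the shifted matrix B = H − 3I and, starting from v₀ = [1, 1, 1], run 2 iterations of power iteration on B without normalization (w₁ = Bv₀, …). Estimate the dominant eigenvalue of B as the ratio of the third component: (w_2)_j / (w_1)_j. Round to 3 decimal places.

B = H − 3I has rows (-1, -1, 2); (-5, 4, -4); (5, 4, -1)
w1 = Bv₀ = ((-1)·1 + (-1)·1 + 2·1; (-5)·1 + 4·1 + (-4)·1; 5·1 + 4·1 + (-1)·1) = (0, -5, 8)
w2 = Bw1 = ((-1)·0 + (-1)·(-5) + 2·8; (-5)·0 + 4·(-5) + (-4)·8; 5·0 + 4·(-5) + (-1)·8) = (21, -52, -28)
Ratio: -28/8 = -3.500

μ ≈ -3.500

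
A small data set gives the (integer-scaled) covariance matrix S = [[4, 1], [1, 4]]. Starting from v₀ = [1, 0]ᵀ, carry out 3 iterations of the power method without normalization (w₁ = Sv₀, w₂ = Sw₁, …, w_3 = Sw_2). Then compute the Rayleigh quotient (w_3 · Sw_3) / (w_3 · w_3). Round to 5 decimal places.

w1 = Sv₀ = (4, 1)
w2 = Sw1 = (17, 8)
w3 = Sw2 = (76, 49)
Sw3 = (353, 272)
w3·Sw3 = 76·353 + 49·272 = 40156; w3·w3 = 76·76 + 49·49 = 8177
λ ≈ 40156/8177 = 4.91085

4.91085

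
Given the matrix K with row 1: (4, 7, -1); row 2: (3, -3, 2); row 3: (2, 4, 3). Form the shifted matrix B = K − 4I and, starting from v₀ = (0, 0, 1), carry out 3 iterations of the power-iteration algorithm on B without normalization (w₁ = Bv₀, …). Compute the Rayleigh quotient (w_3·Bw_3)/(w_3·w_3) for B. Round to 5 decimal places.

B = K − 4I has rows (0, 7, -1); (3, -7, 2); (2, 4, -1)
w1 = Bv₀ = (-1, 2, -1)
w2 = Bw1 = (15, -19, 7)
w3 = Bw2 = (-140, 192, -53)
Bw3 = (1397, -1870, 541)
w3·Bw3 = -583293; w3·w3 = 59273; μ ≈ -583293/59273 = -9.84079

-9.84079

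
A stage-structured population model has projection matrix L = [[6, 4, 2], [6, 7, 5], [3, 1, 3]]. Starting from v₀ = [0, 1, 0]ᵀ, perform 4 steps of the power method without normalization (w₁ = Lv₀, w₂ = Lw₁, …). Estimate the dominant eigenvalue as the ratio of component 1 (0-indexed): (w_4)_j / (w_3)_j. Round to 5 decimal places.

w1 = Lv₀ = (6·0 + 4·1 + 2·0; 6·0 + 7·1 + 5·0; 3·0 + 1·1 + 3·0) = (4, 7, 1)
w2 = Lw1 = (6·4 + 4·7 + 2·1; 6·4 + 7·7 + 5·1; 3·4 + 1·7 + 3·1) = (54, 78, 22)
w3 = Lw2 = (680, 980, 306)
w4 = Lw3 = (8612, 12470, 3938)
Ratio at component: 12470 / 980 = 12.72449

λ ≈ 12.72449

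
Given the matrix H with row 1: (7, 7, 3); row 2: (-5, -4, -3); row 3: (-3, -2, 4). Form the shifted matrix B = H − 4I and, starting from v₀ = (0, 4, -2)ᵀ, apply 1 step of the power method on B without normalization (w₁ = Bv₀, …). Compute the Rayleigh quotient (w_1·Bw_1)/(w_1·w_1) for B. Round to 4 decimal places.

μ ≈ -5.0163

B = H − 4I has rows (3, 7, 3); (-5, -8, -3); (-3, -2, 0)
w1 = Bv₀ = (3·0 + 7·4 + 3·(-2); (-5)·0 + (-8)·4 + (-3)·(-2); (-3)·0 + (-2)·4 + 0·(-2)) = (22, -26, -8)
Bw1 = (-140, 122, -14)
w1·Bw1 = -6140; w1·w1 = 1224; μ ≈ -6140/1224 = -5.0163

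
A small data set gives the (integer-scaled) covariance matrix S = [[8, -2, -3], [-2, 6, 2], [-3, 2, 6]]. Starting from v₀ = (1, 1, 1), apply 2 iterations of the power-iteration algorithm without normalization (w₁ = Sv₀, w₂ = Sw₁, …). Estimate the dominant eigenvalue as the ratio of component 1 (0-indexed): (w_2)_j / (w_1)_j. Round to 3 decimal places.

w1 = Sv₀ = (3, 6, 5)
w2 = Sw1 = (-3, 40, 33)
Ratio at component: 40 / 6 = 6.667

6.667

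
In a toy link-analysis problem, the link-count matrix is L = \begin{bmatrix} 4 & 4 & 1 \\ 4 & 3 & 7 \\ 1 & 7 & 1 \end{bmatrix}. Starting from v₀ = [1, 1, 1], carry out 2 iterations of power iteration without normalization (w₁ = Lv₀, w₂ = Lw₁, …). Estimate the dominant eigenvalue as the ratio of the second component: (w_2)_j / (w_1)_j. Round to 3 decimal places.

10.071

w1 = Lv₀ = (4·1 + 4·1 + 1·1; 4·1 + 3·1 + 7·1; 1·1 + 7·1 + 1·1) = (9, 14, 9)
w2 = Lw1 = (4·9 + 4·14 + 1·9; 4·9 + 3·14 + 7·9; 1·9 + 7·14 + 1·9) = (101, 141, 116)
Ratio at component: 141 / 14 = 10.071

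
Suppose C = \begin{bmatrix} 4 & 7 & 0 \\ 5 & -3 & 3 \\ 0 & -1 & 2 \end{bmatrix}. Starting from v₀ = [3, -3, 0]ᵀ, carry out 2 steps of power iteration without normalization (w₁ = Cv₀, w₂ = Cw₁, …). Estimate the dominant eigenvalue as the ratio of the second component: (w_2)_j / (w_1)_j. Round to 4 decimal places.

w1 = Cv₀ = (-9, 24, 3)
w2 = Cw1 = (132, -108, -18)
Ratio at component: -108 / 24 = -4.5000

λ ≈ -4.5000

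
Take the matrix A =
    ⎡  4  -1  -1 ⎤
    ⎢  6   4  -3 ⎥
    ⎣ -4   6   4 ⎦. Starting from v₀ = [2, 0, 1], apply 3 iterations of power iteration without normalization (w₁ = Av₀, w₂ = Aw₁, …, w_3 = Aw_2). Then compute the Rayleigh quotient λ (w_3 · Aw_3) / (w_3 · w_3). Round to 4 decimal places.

5.5002

w1 = Av₀ = (4·2 + (-1)·0 + (-1)·1; 6·2 + 4·0 + (-3)·1; (-4)·2 + 6·0 + 4·1) = (7, 9, -4)
w2 = Aw1 = (4·7 + (-1)·9 + (-1)·(-4); 6·7 + 4·9 + (-3)·(-4); (-4)·7 + 6·9 + 4·(-4)) = (23, 90, 10)
w3 = Aw2 = (-8, 468, 488)
Aw3 = (-988, 360, 4792)
w3·Aw3 = (-8)·(-988) + 468·360 + 488·4792 = 2514880; w3·w3 = (-8)·(-8) + 468·468 + 488·488 = 457232
λ ≈ 2514880/457232 = 5.5002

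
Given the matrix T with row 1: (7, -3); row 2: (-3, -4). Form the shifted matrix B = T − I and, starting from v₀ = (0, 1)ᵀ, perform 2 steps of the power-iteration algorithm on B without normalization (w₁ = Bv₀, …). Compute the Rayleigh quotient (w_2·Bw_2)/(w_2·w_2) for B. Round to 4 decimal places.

B = T − I has rows (6, -3); (-3, -5)
w1 = Bv₀ = (-3, -5)
w2 = Bw1 = (-3, 34)
Bw2 = (-120, -161)
w2·Bw2 = -5114; w2·w2 = 1165; μ ≈ -5114/1165 = -4.3897

μ ≈ -4.3897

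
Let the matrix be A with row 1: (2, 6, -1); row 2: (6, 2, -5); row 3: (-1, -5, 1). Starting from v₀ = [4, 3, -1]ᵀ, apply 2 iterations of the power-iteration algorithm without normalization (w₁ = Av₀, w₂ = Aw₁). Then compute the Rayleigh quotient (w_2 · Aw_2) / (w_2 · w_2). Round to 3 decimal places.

w1 = Av₀ = (27, 35, -20)
w2 = Aw1 = (284, 332, -222)
Aw2 = (2782, 3478, -2166)
w2·Aw2 = 284·2782 + 332·3478 + (-222)·(-2166) = 2425636; w2·w2 = 284·284 + 332·332 + (-222)·(-222) = 240164
λ ≈ 2425636/240164 = 10.100

10.100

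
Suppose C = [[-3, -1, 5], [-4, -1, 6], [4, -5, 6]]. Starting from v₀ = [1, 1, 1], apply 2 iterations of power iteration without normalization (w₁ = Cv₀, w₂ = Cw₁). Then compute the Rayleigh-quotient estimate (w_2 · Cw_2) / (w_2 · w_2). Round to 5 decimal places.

w1 = Cv₀ = ((-3)·1 + (-1)·1 + 5·1; (-4)·1 + (-1)·1 + 6·1; 4·1 + (-5)·1 + 6·1) = (1, 1, 5)
w2 = Cw1 = ((-3)·1 + (-1)·1 + 5·5; (-4)·1 + (-1)·1 + 6·5; 4·1 + (-5)·1 + 6·5) = (21, 25, 29)
Cw2 = (57, 65, 133)
w2·Cw2 = 21·57 + 25·65 + 29·133 = 6679; w2·w2 = 21·21 + 25·25 + 29·29 = 1907
λ ≈ 6679/1907 = 3.50236

3.50236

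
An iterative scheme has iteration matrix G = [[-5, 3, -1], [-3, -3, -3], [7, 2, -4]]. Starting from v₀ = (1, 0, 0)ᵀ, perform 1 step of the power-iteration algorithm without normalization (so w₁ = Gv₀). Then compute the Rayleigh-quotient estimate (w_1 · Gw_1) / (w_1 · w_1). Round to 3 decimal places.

w1 = Gv₀ = ((-5)·1 + 3·0 + (-1)·0; (-3)·1 + (-3)·0 + (-3)·0; 7·1 + 2·0 + (-4)·0) = (-5, -3, 7)
Gw1 = (9, 3, -69)
w1·Gw1 = (-5)·9 + (-3)·3 + 7·(-69) = -537; w1·w1 = (-5)·(-5) + (-3)·(-3) + 7·7 = 83
λ ≈ -537/83 = -6.470

λ ≈ -6.470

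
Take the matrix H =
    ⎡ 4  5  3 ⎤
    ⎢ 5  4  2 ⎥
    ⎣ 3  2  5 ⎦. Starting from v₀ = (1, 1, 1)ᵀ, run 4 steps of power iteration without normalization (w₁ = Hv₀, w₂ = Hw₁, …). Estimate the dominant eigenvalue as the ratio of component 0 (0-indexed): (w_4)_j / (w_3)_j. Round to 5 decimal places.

11.07724

w1 = Hv₀ = (12, 11, 10)
w2 = Hw1 = (133, 124, 108)
w3 = Hw2 = (1476, 1377, 1187)
w4 = Hw3 = (16350, 15262, 13117)
Ratio at component: 16350 / 1476 = 11.07724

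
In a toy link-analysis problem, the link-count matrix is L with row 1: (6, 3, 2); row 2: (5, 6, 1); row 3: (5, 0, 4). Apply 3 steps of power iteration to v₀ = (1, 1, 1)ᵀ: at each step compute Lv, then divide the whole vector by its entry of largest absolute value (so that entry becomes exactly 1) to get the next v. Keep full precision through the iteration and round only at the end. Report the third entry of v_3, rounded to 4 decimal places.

0.6397

Lv0 = (11.00000, 12.00000, 9.00000); divide by 12.00000 → v1 = (0.91667, 1.00000, 0.75000)
Lv1 = (10.00000, 11.33333, 7.58333); divide by 11.33333 → v2 = (0.88235, 1.00000, 0.66912)
Lv2 = (9.63235, 11.08088, 7.08824); divide by 11.08088 → v3 = (0.86928, 1.00000, 0.63968)
Requested entry of v3: 964/1507 = 0.6397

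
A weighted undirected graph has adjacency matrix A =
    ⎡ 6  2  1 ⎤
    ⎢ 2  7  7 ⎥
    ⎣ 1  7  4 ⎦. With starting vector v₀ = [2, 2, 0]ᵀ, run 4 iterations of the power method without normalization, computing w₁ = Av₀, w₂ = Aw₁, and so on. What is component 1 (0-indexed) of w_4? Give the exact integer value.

48698

w1 = Av₀ = (16, 18, 16)
w2 = Aw1 = (148, 270, 206)
w3 = Aw2 = (1634, 3628, 2862)
w4 = Aw3 = (19922, 48698, 38478)
The requested component of w4 is 48698.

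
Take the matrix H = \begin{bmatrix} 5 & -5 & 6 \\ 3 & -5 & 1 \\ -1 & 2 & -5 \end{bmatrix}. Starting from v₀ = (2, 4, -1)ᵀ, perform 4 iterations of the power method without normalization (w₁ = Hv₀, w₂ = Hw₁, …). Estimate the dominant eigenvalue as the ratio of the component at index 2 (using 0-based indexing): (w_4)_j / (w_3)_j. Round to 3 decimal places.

-4.592

w1 = Hv₀ = (5·2 + (-5)·4 + 6·(-1); 3·2 + (-5)·4 + 1·(-1); (-1)·2 + 2·4 + (-5)·(-1)) = (-16, -15, 11)
w2 = Hw1 = (5·(-16) + (-5)·(-15) + 6·11; 3·(-16) + (-5)·(-15) + 1·11; (-1)·(-16) + 2·(-15) + (-5)·11) = (61, 38, -69)
w3 = Hw2 = (-299, -76, 360)
w4 = Hw3 = (1045, -157, -1653)
Ratio at component: -1653 / 360 = -4.592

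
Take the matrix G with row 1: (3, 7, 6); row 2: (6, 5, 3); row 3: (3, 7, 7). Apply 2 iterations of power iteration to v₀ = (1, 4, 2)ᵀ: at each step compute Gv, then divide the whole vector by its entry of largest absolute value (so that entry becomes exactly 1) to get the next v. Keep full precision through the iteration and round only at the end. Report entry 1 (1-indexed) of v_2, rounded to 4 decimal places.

0.9326

Gv0 = (43.00000, 32.00000, 45.00000); divide by 45.00000 → v1 = (0.95556, 0.71111, 1.00000)
Gv1 = (13.84444, 12.28889, 14.84444); divide by 14.84444 → v2 = (0.93263, 0.82784, 1.00000)
Requested entry of v2: 623/668 = 0.9326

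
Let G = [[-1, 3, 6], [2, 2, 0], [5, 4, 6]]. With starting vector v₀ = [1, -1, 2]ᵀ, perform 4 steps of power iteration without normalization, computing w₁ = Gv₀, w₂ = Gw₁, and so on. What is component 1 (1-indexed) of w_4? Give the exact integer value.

w1 = Gv₀ = ((-1)·1 + 3·(-1) + 6·2; 2·1 + 2·(-1) + 0·2; 5·1 + 4·(-1) + 6·2) = (8, 0, 13)
w2 = Gw1 = ((-1)·8 + 3·0 + 6·13; 2·8 + 2·0 + 0·13; 5·8 + 4·0 + 6·13) = (70, 16, 118)
w3 = Gw2 = (686, 172, 1122)
w4 = Gw3 = (6562, 1716, 10850)
The requested component of w4 is 6562.

6562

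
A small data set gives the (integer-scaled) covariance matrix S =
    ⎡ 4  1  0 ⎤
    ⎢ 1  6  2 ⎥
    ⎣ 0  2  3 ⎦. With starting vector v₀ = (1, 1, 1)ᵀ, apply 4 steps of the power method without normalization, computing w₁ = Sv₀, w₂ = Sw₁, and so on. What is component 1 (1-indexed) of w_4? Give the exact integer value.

w1 = Sv₀ = (5, 9, 5)
w2 = Sw1 = (29, 69, 33)
w3 = Sw2 = (185, 509, 237)
w4 = Sw3 = (1249, 3713, 1729)
The requested component of w4 is 1249.

1249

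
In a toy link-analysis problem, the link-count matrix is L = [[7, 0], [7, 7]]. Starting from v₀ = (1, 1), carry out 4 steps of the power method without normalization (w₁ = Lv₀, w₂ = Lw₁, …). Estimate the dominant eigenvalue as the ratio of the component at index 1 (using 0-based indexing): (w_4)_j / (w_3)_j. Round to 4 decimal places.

w1 = Lv₀ = (7·1 + 0·1; 7·1 + 7·1) = (7, 14)
w2 = Lw1 = (7·7 + 0·14; 7·7 + 7·14) = (49, 147)
w3 = Lw2 = (343, 1372)
w4 = Lw3 = (2401, 12005)
Ratio at component: 12005 / 1372 = 8.7500

λ ≈ 8.7500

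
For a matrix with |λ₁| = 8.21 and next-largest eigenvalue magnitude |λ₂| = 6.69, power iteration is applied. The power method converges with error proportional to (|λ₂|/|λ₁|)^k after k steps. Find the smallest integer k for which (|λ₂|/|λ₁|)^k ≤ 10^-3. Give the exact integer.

|λ₂/λ₁| = 6.69/8.21 = 0.81486
Need k ≥ ln(10^-3) / ln(0.81486) = -6.9078 / -0.2047 ≈ 33.739
Smallest integer k satisfying the bound: 34

34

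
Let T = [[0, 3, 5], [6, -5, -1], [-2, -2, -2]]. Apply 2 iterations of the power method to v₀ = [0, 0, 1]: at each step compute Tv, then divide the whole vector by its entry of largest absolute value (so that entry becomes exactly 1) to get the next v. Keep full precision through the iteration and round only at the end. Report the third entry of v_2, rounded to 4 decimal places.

-0.1081

Tv0 = (5.00000, -1.00000, -2.00000); divide by 5.00000 → v1 = (1.00000, -0.20000, -0.40000)
Tv1 = (-2.60000, 7.40000, -0.80000); divide by 7.40000 → v2 = (-0.35135, 1.00000, -0.10811)
Requested entry of v2: -4/37 = -0.1081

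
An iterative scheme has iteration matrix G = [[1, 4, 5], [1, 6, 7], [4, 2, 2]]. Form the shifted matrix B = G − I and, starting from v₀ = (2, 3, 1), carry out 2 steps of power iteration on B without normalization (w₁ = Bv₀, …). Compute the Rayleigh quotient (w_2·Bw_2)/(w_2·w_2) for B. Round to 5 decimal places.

9.56327

B = G − I has rows (0, 4, 5); (1, 5, 7); (4, 2, 1)
w1 = Bv₀ = (0·2 + 4·3 + 5·1; 1·2 + 5·3 + 7·1; 4·2 + 2·3 + 1·1) = (17, 24, 15)
w2 = Bw1 = (0·17 + 4·24 + 5·15; 1·17 + 5·24 + 7·15; 4·17 + 2·24 + 1·15) = (171, 242, 131)
Bw2 = (1623, 2298, 1299)
w2·Bw2 = 1003818; w2·w2 = 104966; μ ≈ 1003818/104966 = 9.56327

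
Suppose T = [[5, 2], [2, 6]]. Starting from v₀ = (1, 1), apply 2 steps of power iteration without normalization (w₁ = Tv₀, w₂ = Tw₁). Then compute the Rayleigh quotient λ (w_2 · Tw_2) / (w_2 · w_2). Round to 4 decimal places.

λ ≈ 7.5589

w1 = Tv₀ = (5·1 + 2·1; 2·1 + 6·1) = (7, 8)
w2 = Tw1 = (5·7 + 2·8; 2·7 + 6·8) = (51, 62)
Tw2 = (379, 474)
w2·Tw2 = 51·379 + 62·474 = 48717; w2·w2 = 51·51 + 62·62 = 6445
λ ≈ 48717/6445 = 7.5589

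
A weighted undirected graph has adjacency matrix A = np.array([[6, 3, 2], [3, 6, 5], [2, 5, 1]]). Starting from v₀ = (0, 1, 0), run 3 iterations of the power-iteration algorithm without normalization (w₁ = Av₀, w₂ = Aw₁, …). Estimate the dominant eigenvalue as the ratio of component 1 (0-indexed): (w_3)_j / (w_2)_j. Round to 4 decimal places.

w1 = Av₀ = (6·0 + 3·1 + 2·0; 3·0 + 6·1 + 5·0; 2·0 + 5·1 + 1·0) = (3, 6, 5)
w2 = Aw1 = (6·3 + 3·6 + 2·5; 3·3 + 6·6 + 5·5; 2·3 + 5·6 + 1·5) = (46, 70, 41)
w3 = Aw2 = (568, 763, 483)
Ratio at component: 763 / 70 = 10.9000

λ ≈ 10.9000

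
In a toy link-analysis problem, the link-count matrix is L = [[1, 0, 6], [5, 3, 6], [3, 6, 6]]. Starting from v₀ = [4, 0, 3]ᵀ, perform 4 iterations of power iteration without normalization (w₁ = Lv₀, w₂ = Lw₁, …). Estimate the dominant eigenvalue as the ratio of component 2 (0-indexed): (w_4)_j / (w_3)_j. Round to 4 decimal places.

λ ≈ 12.7303

w1 = Lv₀ = (1·4 + 0·0 + 6·3; 5·4 + 3·0 + 6·3; 3·4 + 6·0 + 6·3) = (22, 38, 30)
w2 = Lw1 = (1·22 + 0·38 + 6·30; 5·22 + 3·38 + 6·30; 3·22 + 6·38 + 6·30) = (202, 404, 474)
w3 = Lw2 = (3046, 5066, 5874)
w4 = Lw3 = (38290, 65672, 74778)
Ratio at component: 74778 / 5874 = 12.7303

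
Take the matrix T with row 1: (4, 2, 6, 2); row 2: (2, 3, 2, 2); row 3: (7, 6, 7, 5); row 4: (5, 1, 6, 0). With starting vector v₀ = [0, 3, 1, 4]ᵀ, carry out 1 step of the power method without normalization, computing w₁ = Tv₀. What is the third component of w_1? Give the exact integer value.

45

w1 = Tv₀ = (4·0 + 2·3 + 6·1 + 2·4; 2·0 + 3·3 + 2·1 + 2·4; 7·0 + 6·3 + 7·1 + 5·4; 5·0 + 1·3 + 6·1 + 0·4) = (20, 19, 45, 9)
The requested component of w1 is 45.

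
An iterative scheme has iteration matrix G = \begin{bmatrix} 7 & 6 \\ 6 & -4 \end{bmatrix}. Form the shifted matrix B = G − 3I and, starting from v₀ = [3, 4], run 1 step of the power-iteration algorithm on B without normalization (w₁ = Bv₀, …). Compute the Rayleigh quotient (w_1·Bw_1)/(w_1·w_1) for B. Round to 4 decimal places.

B = G − 3I has rows (4, 6); (6, -7)
w1 = Bv₀ = (4·3 + 6·4; 6·3 + (-7)·4) = (36, -10)
Bw1 = (84, 286)
w1·Bw1 = 164; w1·w1 = 1396; μ ≈ 164/1396 = 0.1175

μ ≈ 0.1175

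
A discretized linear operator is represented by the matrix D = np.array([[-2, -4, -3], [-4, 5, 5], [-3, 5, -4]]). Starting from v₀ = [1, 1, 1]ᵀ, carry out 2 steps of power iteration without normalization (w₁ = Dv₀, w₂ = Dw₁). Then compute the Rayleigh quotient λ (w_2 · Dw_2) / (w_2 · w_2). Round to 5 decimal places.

w1 = Dv₀ = ((-2)·1 + (-4)·1 + (-3)·1; (-4)·1 + 5·1 + 5·1; (-3)·1 + 5·1 + (-4)·1) = (-9, 6, -2)
w2 = Dw1 = ((-2)·(-9) + (-4)·6 + (-3)·(-2); (-4)·(-9) + 5·6 + 5·(-2); (-3)·(-9) + 5·6 + (-4)·(-2)) = (0, 56, 65)
Dw2 = (-419, 605, 20)
w2·Dw2 = 0·(-419) + 56·605 + 65·20 = 35180; w2·w2 = 0·0 + 56·56 + 65·65 = 7361
λ ≈ 35180/7361 = 4.77924

λ ≈ 4.77924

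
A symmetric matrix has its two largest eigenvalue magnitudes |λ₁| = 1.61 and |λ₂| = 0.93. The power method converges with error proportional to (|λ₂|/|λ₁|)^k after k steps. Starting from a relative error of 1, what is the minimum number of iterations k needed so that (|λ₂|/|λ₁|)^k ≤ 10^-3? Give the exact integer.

13

|λ₂/λ₁| = 0.93/1.61 = 0.57764
Need k ≥ ln(10^-3) / ln(0.57764) = -6.9078 / -0.5488 ≈ 12.587
Smallest integer k satisfying the bound: 13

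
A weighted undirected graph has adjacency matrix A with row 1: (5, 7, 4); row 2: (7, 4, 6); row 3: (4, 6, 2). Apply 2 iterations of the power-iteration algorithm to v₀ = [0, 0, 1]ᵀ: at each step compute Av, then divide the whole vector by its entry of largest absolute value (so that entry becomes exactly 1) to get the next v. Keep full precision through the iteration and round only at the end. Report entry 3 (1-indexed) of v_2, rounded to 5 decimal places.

Av0 = (4.000000, 6.000000, 2.000000); divide by 6.000000 → v1 = (0.666667, 1.000000, 0.333333)
Av1 = (11.666667, 10.666667, 9.333333); divide by 11.666667 → v2 = (1.000000, 0.914286, 0.800000)
Requested entry of v2: 56/70 = 0.80000

0.80000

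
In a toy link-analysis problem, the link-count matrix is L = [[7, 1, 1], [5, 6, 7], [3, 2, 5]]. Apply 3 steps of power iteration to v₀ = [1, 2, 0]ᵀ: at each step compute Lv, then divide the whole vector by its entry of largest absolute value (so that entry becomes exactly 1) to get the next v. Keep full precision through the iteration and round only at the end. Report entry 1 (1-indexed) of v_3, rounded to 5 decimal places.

Lv0 = (9.000000, 17.000000, 7.000000); divide by 17.000000 → v1 = (0.529412, 1.000000, 0.411765)
Lv1 = (5.117647, 11.529412, 5.647059); divide by 11.529412 → v2 = (0.443878, 1.000000, 0.489796)
Lv2 = (4.596939, 11.647959, 5.780612); divide by 11.647959 → v3 = (0.394656, 1.000000, 0.496277)
Requested entry of v3: 901/2283 = 0.39466

0.39466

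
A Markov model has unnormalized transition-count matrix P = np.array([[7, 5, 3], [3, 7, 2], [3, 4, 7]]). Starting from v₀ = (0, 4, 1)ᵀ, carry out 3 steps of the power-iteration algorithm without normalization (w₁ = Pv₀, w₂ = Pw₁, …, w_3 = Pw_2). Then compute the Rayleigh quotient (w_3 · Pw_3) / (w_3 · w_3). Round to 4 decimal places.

13.5345

w1 = Pv₀ = (7·0 + 5·4 + 3·1; 3·0 + 7·4 + 2·1; 3·0 + 4·4 + 7·1) = (23, 30, 23)
w2 = Pw1 = (7·23 + 5·30 + 3·23; 3·23 + 7·30 + 2·23; 3·23 + 4·30 + 7·23) = (380, 325, 350)
w3 = Pw2 = (5335, 4115, 4890)
Pw3 = (72590, 54590, 66695)
w3·Pw3 = 5335·72590 + 4115·54590 + 4890·66695 = 938044050; w3·w3 = 5335·5335 + 4115·4115 + 4890·4890 = 69307550
λ ≈ 938044050/69307550 = 13.5345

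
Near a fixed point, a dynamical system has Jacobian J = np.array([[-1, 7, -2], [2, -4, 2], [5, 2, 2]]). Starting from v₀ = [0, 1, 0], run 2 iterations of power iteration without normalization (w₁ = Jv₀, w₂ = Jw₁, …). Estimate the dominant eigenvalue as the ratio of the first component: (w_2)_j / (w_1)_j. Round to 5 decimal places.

-5.57143

w1 = Jv₀ = ((-1)·0 + 7·1 + (-2)·0; 2·0 + (-4)·1 + 2·0; 5·0 + 2·1 + 2·0) = (7, -4, 2)
w2 = Jw1 = ((-1)·7 + 7·(-4) + (-2)·2; 2·7 + (-4)·(-4) + 2·2; 5·7 + 2·(-4) + 2·2) = (-39, 34, 31)
Ratio at component: -39 / 7 = -5.57143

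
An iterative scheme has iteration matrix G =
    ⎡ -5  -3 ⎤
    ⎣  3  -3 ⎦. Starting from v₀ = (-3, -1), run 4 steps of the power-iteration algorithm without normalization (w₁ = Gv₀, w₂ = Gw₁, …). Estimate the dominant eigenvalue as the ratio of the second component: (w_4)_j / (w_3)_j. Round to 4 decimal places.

-4.0000

w1 = Gv₀ = ((-5)·(-3) + (-3)·(-1); 3·(-3) + (-3)·(-1)) = (18, -6)
w2 = Gw1 = ((-5)·18 + (-3)·(-6); 3·18 + (-3)·(-6)) = (-72, 72)
w3 = Gw2 = (144, -432)
w4 = Gw3 = (576, 1728)
Ratio at component: 1728 / -432 = -4.0000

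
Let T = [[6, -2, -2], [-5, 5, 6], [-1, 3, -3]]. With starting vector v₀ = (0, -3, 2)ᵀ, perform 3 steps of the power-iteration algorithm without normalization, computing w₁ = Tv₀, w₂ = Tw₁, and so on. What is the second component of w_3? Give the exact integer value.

w1 = Tv₀ = (2, -3, -15)
w2 = Tw1 = (48, -115, 34)
w3 = Tw2 = (450, -611, -495)
The requested component of w3 is -611.

-611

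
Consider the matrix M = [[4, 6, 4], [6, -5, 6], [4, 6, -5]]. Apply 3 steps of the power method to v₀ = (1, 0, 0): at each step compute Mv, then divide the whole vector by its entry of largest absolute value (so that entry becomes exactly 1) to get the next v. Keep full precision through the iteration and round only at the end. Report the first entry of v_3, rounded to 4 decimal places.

0.9961

Mv0 = (4.00000, 6.00000, 4.00000); divide by 6.00000 → v1 = (0.66667, 1.00000, 0.66667)
Mv1 = (11.33333, 3.00000, 5.33333); divide by 11.33333 → v2 = (1.00000, 0.26471, 0.47059)
Mv2 = (7.47059, 7.50000, 3.23529); divide by 7.50000 → v3 = (0.99608, 1.00000, 0.43137)
Requested entry of v3: 508/510 = 0.9961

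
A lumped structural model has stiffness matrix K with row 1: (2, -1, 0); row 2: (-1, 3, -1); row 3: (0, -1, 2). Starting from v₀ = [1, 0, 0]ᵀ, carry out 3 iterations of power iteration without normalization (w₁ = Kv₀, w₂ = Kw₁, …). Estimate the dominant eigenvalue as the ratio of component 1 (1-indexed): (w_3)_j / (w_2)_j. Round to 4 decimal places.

λ ≈ 3.0000

w1 = Kv₀ = (2·1 + (-1)·0 + 0·0; (-1)·1 + 3·0 + (-1)·0; 0·1 + (-1)·0 + 2·0) = (2, -1, 0)
w2 = Kw1 = (2·2 + (-1)·(-1) + 0·0; (-1)·2 + 3·(-1) + (-1)·0; 0·2 + (-1)·(-1) + 2·0) = (5, -5, 1)
w3 = Kw2 = (15, -21, 7)
Ratio at component: 15 / 5 = 3.0000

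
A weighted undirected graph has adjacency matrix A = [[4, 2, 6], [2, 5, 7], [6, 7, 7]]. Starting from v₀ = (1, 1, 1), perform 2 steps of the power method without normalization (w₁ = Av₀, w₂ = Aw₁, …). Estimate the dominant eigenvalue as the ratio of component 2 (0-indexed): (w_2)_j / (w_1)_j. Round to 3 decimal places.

w1 = Av₀ = (12, 14, 20)
w2 = Aw1 = (196, 234, 310)
Ratio at component: 310 / 20 = 15.500

15.500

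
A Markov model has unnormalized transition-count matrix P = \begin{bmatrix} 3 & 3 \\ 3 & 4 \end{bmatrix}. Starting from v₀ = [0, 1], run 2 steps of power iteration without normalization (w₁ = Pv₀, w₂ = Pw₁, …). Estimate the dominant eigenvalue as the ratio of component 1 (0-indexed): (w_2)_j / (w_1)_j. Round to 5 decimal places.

6.25000

w1 = Pv₀ = (3, 4)
w2 = Pw1 = (21, 25)
Ratio at component: 25 / 4 = 6.25000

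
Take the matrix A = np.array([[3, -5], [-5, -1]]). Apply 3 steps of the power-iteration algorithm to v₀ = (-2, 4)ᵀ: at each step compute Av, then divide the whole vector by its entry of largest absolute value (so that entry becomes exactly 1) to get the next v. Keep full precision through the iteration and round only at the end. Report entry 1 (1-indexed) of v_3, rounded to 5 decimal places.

Av0 = (-26.000000, 6.000000); divide by -26.000000 → v1 = (1.000000, -0.230769)
Av1 = (4.153846, -4.769231); divide by -4.769231 → v2 = (-0.870968, 1.000000)
Av2 = (-7.612903, 3.354839); divide by -7.612903 → v3 = (1.000000, -0.440678)
Requested entry of v3: -944/-944 = 1.00000

1.00000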